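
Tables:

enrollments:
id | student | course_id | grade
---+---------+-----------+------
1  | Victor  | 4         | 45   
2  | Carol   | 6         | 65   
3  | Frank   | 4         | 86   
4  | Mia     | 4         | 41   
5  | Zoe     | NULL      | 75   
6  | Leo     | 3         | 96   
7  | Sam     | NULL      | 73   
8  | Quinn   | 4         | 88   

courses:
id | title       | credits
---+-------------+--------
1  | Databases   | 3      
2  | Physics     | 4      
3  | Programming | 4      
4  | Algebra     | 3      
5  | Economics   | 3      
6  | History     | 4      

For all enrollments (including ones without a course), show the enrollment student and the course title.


LEFT JOIN keeps every row from enrollments (the left table); where course_id has no match in courses, the course columns become NULL. Walk through each enrollment:
  - enrollment 1 (Victor): course_id=4 -> matches Algebra
  - enrollment 2 (Carol): course_id=6 -> matches History
  - enrollment 3 (Frank): course_id=4 -> matches Algebra
  - enrollment 4 (Mia): course_id=4 -> matches Algebra
  - enrollment 5 (Zoe): course_id=NULL, no match -> kept with NULL
  - enrollment 6 (Leo): course_id=3 -> matches Programming
  - enrollment 7 (Sam): course_id=NULL, no match -> kept with NULL
  - enrollment 8 (Quinn): course_id=4 -> matches Algebra
All 8 rows appear; 2 have NULL course.

SQL:
SELECT a.student, b.title AS course
FROM enrollments a
LEFT JOIN courses b ON a.course_id = b.id

Result:
student | course     
--------+------------
Victor  | Algebra    
Carol   | History    
Frank   | Algebra    
Mia     | Algebra    
Zoe     | NULL       
Leo     | Programming
Sam     | NULL       
Quinn   | Algebra    


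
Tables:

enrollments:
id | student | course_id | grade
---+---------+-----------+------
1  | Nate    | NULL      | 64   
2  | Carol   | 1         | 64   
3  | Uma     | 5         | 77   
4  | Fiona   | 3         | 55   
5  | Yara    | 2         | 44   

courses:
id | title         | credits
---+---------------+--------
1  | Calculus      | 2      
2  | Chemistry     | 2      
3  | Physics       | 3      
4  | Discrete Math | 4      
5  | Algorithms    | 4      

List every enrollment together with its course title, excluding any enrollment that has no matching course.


INNER JOIN keeps only enrollments rows whose course_id matches an id in courses. Walk through each enrollment:
  - enrollment 1 (Nate): course_id=NULL, no match -> dropped
  - enrollment 2 (Carol): course_id=1 -> matches Calculus
  - enrollment 3 (Uma): course_id=5 -> matches Algorithms
  - enrollment 4 (Fiona): course_id=3 -> matches Physics
  - enrollment 5 (Yara): course_id=2 -> matches Chemistry
So 1 of 5 rows is dropped.

SQL:
SELECT a.student, b.title AS course
FROM enrollments a
INNER JOIN courses b ON a.course_id = b.id

Result:
student | course    
--------+-----------
Carol   | Calculus  
Uma     | Algorithms
Fiona   | Physics   
Yara    | Chemistry 


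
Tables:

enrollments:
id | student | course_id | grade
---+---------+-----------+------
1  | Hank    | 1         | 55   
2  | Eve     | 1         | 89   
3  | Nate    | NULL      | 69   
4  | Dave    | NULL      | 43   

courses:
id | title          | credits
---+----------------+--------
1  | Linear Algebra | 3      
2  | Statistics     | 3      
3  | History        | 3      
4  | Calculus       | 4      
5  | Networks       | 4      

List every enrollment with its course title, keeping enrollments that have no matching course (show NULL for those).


LEFT JOIN keeps every row from enrollments (the left table); where course_id has no match in courses, the course columns become NULL. Walk through each enrollment:
  - enrollment 1 (Hank): course_id=1 -> matches Linear Algebra
  - enrollment 2 (Eve): course_id=1 -> matches Linear Algebra
  - enrollment 3 (Nate): course_id=NULL, no match -> kept with NULL
  - enrollment 4 (Dave): course_id=NULL, no match -> kept with NULL
All 4 rows appear; 2 have NULL course.

SQL:
SELECT a.student, b.title AS course
FROM enrollments a
LEFT JOIN courses b ON a.course_id = b.id

Result:
student | course        
--------+---------------
Hank    | Linear Algebra
Eve     | Linear Algebra
Nate    | NULL          
Dave    | NULL          


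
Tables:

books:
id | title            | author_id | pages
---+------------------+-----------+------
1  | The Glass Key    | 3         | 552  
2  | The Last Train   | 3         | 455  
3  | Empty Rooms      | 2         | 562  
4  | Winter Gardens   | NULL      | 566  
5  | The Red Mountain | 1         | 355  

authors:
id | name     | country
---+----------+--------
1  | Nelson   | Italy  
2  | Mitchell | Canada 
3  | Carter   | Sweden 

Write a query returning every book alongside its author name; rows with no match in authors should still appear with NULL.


LEFT JOIN keeps every row from books (the left table); where author_id has no match in authors, the author columns become NULL. Walk through each book:
  - book 1 (The Glass Key): author_id=3 -> matches Carter
  - book 2 (The Last Train): author_id=3 -> matches Carter
  - book 3 (Empty Rooms): author_id=2 -> matches Mitchell
  - book 4 (Winter Gardens): author_id=NULL, no match -> kept with NULL
  - book 5 (The Red Mountain): author_id=1 -> matches Nelson
All 5 rows appear; 1 has NULL author.

SQL:
SELECT a.title, b.name AS author
FROM books a
LEFT JOIN authors b ON a.author_id = b.id

Result:
title            | author  
-----------------+---------
The Glass Key    | Carter  
The Last Train   | Carter  
Empty Rooms      | Mitchell
Winter Gardens   | NULL    
The Red Mountain | Nelson  


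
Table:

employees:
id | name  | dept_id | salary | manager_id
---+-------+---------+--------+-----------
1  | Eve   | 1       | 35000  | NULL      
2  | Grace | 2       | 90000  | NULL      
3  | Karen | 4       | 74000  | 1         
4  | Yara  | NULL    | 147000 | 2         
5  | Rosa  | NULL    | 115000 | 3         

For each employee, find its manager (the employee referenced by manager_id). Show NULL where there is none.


This is a self-join: employees is joined to a second copy of itself, matching each row's manager_id to another row's id. Use LEFT JOIN so rows with manager_id=NULL are kept.
  - employee 1 (Eve): manager_id=NULL -> NULL
  - employee 2 (Grace): manager_id=NULL -> NULL
  - employee 3 (Karen): manager_id=1 -> Eve
  - employee 4 (Yara): manager_id=2 -> Grace
  - employee 5 (Rosa): manager_id=3 -> Karen

SQL:
SELECT a.name AS item, b.name AS manager
FROM employees a
LEFT JOIN employees b ON a.manager_id = b.id

Result:
item  | manager
------+--------
Eve   | NULL   
Grace | NULL   
Karen | Eve    
Yara  | Grace  
Rosa  | Karen  


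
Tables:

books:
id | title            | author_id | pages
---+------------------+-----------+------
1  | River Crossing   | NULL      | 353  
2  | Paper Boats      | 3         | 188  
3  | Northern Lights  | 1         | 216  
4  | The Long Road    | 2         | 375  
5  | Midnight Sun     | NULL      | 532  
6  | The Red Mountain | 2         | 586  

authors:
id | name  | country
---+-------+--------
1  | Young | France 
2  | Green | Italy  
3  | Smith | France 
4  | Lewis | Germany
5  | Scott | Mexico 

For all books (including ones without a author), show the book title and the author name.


LEFT JOIN keeps every row from books (the left table); where author_id has no match in authors, the author columns become NULL. Walk through each book:
  - book 1 (River Crossing): author_id=NULL, no match -> kept with NULL
  - book 2 (Paper Boats): author_id=3 -> matches Smith
  - book 3 (Northern Lights): author_id=1 -> matches Young
  - book 4 (The Long Road): author_id=2 -> matches Green
  - book 5 (Midnight Sun): author_id=NULL, no match -> kept with NULL
  - book 6 (The Red Mountain): author_id=2 -> matches Green
All 6 rows appear; 2 have NULL author.

SQL:
SELECT a.title, b.name AS author
FROM books a
LEFT JOIN authors b ON a.author_id = b.id

Result:
title            | author
-----------------+-------
River Crossing   | NULL  
Paper Boats      | Smith 
Northern Lights  | Young 
The Long Road    | Green 
Midnight Sun     | NULL  
The Red Mountain | Green 


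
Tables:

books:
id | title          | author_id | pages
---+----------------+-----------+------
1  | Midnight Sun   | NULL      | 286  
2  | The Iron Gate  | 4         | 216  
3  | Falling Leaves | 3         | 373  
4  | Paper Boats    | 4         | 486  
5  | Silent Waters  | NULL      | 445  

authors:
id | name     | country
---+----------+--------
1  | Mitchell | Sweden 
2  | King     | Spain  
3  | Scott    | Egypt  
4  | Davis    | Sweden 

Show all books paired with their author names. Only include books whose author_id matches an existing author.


INNER JOIN keeps only books rows whose author_id matches an id in authors. Walk through each book:
  - book 1 (Midnight Sun): author_id=NULL, no match -> dropped
  - book 2 (The Iron Gate): author_id=4 -> matches Davis
  - book 3 (Falling Leaves): author_id=3 -> matches Scott
  - book 4 (Paper Boats): author_id=4 -> matches Davis
  - book 5 (Silent Waters): author_id=NULL, no match -> dropped
So 2 of 5 rows are dropped.

SQL:
SELECT a.title, b.name AS author
FROM books a
INNER JOIN authors b ON a.author_id = b.id

Result:
title          | author
---------------+-------
The Iron Gate  | Davis 
Falling Leaves | Scott 
Paper Boats    | Davis 


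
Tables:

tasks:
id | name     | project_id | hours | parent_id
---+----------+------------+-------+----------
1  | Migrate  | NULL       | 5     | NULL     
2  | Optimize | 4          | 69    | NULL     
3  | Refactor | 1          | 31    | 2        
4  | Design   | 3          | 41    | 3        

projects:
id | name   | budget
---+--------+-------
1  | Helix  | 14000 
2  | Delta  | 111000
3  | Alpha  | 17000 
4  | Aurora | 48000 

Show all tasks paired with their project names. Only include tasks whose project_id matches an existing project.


INNER JOIN keeps only tasks rows whose project_id matches an id in projects. Walk through each task:
  - task 1 (Migrate): project_id=NULL, no match -> dropped
  - task 2 (Optimize): project_id=4 -> matches Aurora
  - task 3 (Refactor): project_id=1 -> matches Helix
  - task 4 (Design): project_id=3 -> matches Alpha
So 1 of 4 rows is dropped.

SQL:
SELECT a.name, b.name AS project
FROM tasks a
INNER JOIN projects b ON a.project_id = b.id

Result:
name     | project
---------+--------
Optimize | Aurora 
Refactor | Helix  
Design   | Alpha  


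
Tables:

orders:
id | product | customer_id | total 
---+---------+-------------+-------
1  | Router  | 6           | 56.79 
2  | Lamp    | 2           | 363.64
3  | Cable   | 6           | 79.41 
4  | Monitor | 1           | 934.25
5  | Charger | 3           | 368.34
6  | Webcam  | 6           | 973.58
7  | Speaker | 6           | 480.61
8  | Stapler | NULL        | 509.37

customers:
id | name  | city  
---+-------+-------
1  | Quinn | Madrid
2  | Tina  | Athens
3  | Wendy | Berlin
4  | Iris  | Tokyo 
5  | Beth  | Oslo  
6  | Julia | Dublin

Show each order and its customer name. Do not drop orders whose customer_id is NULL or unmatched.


LEFT JOIN keeps every row from orders (the left table); where customer_id has no match in customers, the customer columns become NULL. Walk through each order:
  - order 1 (Router): customer_id=6 -> matches Julia
  - order 2 (Lamp): customer_id=2 -> matches Tina
  - order 3 (Cable): customer_id=6 -> matches Julia
  - order 4 (Monitor): customer_id=1 -> matches Quinn
  - order 5 (Charger): customer_id=3 -> matches Wendy
  - order 6 (Webcam): customer_id=6 -> matches Julia
  - order 7 (Speaker): customer_id=6 -> matches Julia
  - order 8 (Stapler): customer_id=NULL, no match -> kept with NULL
All 8 rows appear; 1 has NULL customer.

SQL:
SELECT a.product, b.name AS customer
FROM orders a
LEFT JOIN customers b ON a.customer_id = b.id

Result:
product | customer
--------+---------
Router  | Julia   
Lamp    | Tina    
Cable   | Julia   
Monitor | Quinn   
Charger | Wendy   
Webcam  | Julia   
Speaker | Julia   
Stapler | NULL    


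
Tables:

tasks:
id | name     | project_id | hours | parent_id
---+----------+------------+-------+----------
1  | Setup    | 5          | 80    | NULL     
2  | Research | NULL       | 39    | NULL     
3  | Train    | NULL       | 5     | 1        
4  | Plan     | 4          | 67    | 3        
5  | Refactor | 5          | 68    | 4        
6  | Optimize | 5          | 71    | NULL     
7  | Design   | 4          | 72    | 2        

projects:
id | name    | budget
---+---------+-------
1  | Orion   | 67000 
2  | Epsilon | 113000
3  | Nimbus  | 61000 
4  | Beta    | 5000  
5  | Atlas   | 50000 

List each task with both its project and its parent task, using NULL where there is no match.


Two LEFT JOINs from the same base table tasks: one to projects via project_id, one to tasks itself via parent_id. Both are LEFT so every task is preserved.
Match against projects:
  - task 1 (Setup): project_id=5 -> matches Atlas
  - task 2 (Research): project_id=NULL, no match -> kept with NULL
  - task 3 (Train): project_id=NULL, no match -> kept with NULL
  - task 4 (Plan): project_id=4 -> matches Beta
  - task 5 (Refactor): project_id=5 -> matches Atlas
  - task 6 (Optimize): project_id=5 -> matches Atlas
  - task 7 (Design): project_id=4 -> matches Beta
Match against tasks (self):
  - task 1 (Setup): parent_id=NULL -> NULL
  - task 2 (Research): parent_id=NULL -> NULL
  - task 3 (Train): parent_id=1 -> Setup
  - task 4 (Plan): parent_id=3 -> Train
  - task 5 (Refactor): parent_id=4 -> Plan
  - task 6 (Optimize): parent_id=NULL -> NULL
  - task 7 (Design): parent_id=2 -> Research

SQL:
SELECT a.name, b.name AS project, c.name AS parent
FROM tasks a
LEFT JOIN projects b ON a.project_id = b.id
LEFT JOIN tasks c ON a.parent_id = c.id

Result:
name     | project | parent  
---------+---------+---------
Setup    | Atlas   | NULL    
Research | NULL    | NULL    
Train    | NULL    | Setup   
Plan     | Beta    | Train   
Refactor | Atlas   | Plan    
Optimize | Atlas   | NULL    
Design   | Beta    | Research


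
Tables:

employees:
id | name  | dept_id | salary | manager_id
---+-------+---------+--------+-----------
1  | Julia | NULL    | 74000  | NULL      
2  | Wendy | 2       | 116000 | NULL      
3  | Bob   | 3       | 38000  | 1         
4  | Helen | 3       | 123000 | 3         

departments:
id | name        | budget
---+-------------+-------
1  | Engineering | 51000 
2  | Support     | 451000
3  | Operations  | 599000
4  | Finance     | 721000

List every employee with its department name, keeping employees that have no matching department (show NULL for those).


LEFT JOIN keeps every row from employees (the left table); where dept_id has no match in departments, the department columns become NULL. Walk through each employee:
  - employee 1 (Julia): dept_id=NULL, no match -> kept with NULL
  - employee 2 (Wendy): dept_id=2 -> matches Support
  - employee 3 (Bob): dept_id=3 -> matches Operations
  - employee 4 (Helen): dept_id=3 -> matches Operations
All 4 rows appear; 1 has NULL department.

SQL:
SELECT a.name, b.name AS department
FROM employees a
LEFT JOIN departments b ON a.dept_id = b.id

Result:
name  | department
------+-----------
Julia | NULL      
Wendy | Support   
Bob   | Operations
Helen | Operations


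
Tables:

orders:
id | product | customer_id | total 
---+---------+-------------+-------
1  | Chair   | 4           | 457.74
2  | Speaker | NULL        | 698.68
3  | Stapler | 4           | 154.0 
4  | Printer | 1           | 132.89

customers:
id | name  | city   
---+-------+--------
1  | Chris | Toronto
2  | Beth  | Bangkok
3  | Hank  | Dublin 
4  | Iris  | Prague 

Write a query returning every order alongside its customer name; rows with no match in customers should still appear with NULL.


LEFT JOIN keeps every row from orders (the left table); where customer_id has no match in customers, the customer columns become NULL. Walk through each order:
  - order 1 (Chair): customer_id=4 -> matches Iris
  - order 2 (Speaker): customer_id=NULL, no match -> kept with NULL
  - order 3 (Stapler): customer_id=4 -> matches Iris
  - order 4 (Printer): customer_id=1 -> matches Chris
All 4 rows appear; 1 has NULL customer.

SQL:
SELECT a.product, b.name AS customer
FROM orders a
LEFT JOIN customers b ON a.customer_id = b.id

Result:
product | customer
--------+---------
Chair   | Iris    
Speaker | NULL    
Stapler | Iris    
Printer | Chris   


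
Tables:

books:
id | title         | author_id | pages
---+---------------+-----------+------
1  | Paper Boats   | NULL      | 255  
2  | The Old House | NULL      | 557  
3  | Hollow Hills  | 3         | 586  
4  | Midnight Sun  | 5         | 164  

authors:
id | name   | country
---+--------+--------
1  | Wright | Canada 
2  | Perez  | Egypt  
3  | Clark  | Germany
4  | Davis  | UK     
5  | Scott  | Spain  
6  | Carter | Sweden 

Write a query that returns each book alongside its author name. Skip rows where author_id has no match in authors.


INNER JOIN keeps only books rows whose author_id matches an id in authors. Walk through each book:
  - book 1 (Paper Boats): author_id=NULL, no match -> dropped
  - book 2 (The Old House): author_id=NULL, no match -> dropped
  - book 3 (Hollow Hills): author_id=3 -> matches Clark
  - book 4 (Midnight Sun): author_id=5 -> matches Scott
So 2 of 4 rows are dropped.

SQL:
SELECT a.title, b.name AS author
FROM books a
INNER JOIN authors b ON a.author_id = b.id

Result:
title        | author
-------------+-------
Hollow Hills | Clark 
Midnight Sun | Scott 


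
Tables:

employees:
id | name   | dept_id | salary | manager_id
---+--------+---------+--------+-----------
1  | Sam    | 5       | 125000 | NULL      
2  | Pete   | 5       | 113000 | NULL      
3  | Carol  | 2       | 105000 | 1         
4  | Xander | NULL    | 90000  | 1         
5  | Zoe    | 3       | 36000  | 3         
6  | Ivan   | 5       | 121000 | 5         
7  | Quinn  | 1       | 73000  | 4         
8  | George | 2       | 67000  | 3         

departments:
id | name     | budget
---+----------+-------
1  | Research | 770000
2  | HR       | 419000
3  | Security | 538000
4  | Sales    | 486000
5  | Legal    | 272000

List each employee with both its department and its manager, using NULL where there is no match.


Two LEFT JOINs from the same base table employees: one to departments via dept_id, one to employees itself via manager_id. Both are LEFT so every employee is preserved.
Match against departments:
  - employee 1 (Sam): dept_id=5 -> matches Legal
  - employee 2 (Pete): dept_id=5 -> matches Legal
  - employee 3 (Carol): dept_id=2 -> matches HR
  - employee 4 (Xander): dept_id=NULL, no match -> kept with NULL
  - employee 5 (Zoe): dept_id=3 -> matches Security
  - employee 6 (Ivan): dept_id=5 -> matches Legal
  - employee 7 (Quinn): dept_id=1 -> matches Research
  - employee 8 (George): dept_id=2 -> matches HR
Match against employees (self):
  - employee 1 (Sam): manager_id=NULL -> NULL
  - employee 2 (Pete): manager_id=NULL -> NULL
  - employee 3 (Carol): manager_id=1 -> Sam
  - employee 4 (Xander): manager_id=1 -> Sam
  - employee 5 (Zoe): manager_id=3 -> Carol
  - employee 6 (Ivan): manager_id=5 -> Zoe
  - employee 7 (Quinn): manager_id=4 -> Xander
  - employee 8 (George): manager_id=3 -> Carol

SQL:
SELECT a.name, b.name AS department, c.name AS manager
FROM employees a
LEFT JOIN departments b ON a.dept_id = b.id
LEFT JOIN employees c ON a.manager_id = c.id

Result:
name   | department | manager
-------+------------+--------
Sam    | Legal      | NULL   
Pete   | Legal      | NULL   
Carol  | HR         | Sam    
Xander | NULL       | Sam    
Zoe    | Security   | Carol  
Ivan   | Legal      | Zoe    
Quinn  | Research   | Xander 
George | HR         | Carol  


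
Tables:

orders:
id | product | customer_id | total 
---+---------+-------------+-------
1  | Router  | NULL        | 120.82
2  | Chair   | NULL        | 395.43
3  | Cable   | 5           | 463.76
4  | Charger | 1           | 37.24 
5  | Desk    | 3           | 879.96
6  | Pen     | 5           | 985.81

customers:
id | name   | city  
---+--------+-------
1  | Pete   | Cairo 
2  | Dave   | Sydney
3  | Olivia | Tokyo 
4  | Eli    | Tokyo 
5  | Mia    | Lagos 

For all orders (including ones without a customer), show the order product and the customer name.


LEFT JOIN keeps every row from orders (the left table); where customer_id has no match in customers, the customer columns become NULL. Walk through each order:
  - order 1 (Router): customer_id=NULL, no match -> kept with NULL
  - order 2 (Chair): customer_id=NULL, no match -> kept with NULL
  - order 3 (Cable): customer_id=5 -> matches Mia
  - order 4 (Charger): customer_id=1 -> matches Pete
  - order 5 (Desk): customer_id=3 -> matches Olivia
  - order 6 (Pen): customer_id=5 -> matches Mia
All 6 rows appear; 2 have NULL customer.

SQL:
SELECT a.product, b.name AS customer
FROM orders a
LEFT JOIN customers b ON a.customer_id = b.id

Result:
product | customer
--------+---------
Router  | NULL    
Chair   | NULL    
Cable   | Mia     
Charger | Pete    
Desk    | Olivia  
Pen     | Mia     


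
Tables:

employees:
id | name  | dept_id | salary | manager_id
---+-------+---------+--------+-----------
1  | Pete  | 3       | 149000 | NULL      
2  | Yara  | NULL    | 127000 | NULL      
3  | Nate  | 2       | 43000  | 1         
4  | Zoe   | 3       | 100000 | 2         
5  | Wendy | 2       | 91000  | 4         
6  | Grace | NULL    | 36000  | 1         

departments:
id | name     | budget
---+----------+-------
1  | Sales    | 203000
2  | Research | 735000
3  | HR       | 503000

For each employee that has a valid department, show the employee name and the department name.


INNER JOIN keeps only employees rows whose dept_id matches an id in departments. Walk through each employee:
  - employee 1 (Pete): dept_id=3 -> matches HR
  - employee 2 (Yara): dept_id=NULL, no match -> dropped
  - employee 3 (Nate): dept_id=2 -> matches Research
  - employee 4 (Zoe): dept_id=3 -> matches HR
  - employee 5 (Wendy): dept_id=2 -> matches Research
  - employee 6 (Grace): dept_id=NULL, no match -> dropped
So 2 of 6 rows are dropped.

SQL:
SELECT a.name, b.name AS department
FROM employees a
INNER JOIN departments b ON a.dept_id = b.id

Result:
name  | department
------+-----------
Pete  | HR        
Nate  | Research  
Zoe   | HR        
Wendy | Research  


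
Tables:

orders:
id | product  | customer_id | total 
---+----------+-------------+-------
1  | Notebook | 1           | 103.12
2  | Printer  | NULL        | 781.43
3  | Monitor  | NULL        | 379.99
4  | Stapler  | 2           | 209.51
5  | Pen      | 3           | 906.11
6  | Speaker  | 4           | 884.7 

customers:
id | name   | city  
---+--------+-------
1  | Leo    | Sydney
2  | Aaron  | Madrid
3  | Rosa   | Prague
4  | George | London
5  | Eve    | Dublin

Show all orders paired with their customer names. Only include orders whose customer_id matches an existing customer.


INNER JOIN keeps only orders rows whose customer_id matches an id in customers. Walk through each order:
  - order 1 (Notebook): customer_id=1 -> matches Leo
  - order 2 (Printer): customer_id=NULL, no match -> dropped
  - order 3 (Monitor): customer_id=NULL, no match -> dropped
  - order 4 (Stapler): customer_id=2 -> matches Aaron
  - order 5 (Pen): customer_id=3 -> matches Rosa
  - order 6 (Speaker): customer_id=4 -> matches George
So 2 of 6 rows are dropped.

SQL:
SELECT a.product, b.name AS customer
FROM orders a
INNER JOIN customers b ON a.customer_id = b.id

Result:
product  | customer
---------+---------
Notebook | Leo     
Stapler  | Aaron   
Pen      | Rosa    
Speaker  | George  


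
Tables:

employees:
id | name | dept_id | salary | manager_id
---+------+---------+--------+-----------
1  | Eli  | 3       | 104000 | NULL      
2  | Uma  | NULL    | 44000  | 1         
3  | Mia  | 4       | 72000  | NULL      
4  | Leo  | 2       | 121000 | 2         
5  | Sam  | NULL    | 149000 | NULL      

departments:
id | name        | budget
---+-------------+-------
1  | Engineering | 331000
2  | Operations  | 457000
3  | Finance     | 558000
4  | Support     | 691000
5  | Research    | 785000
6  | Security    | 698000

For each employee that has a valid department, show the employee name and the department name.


INNER JOIN keeps only employees rows whose dept_id matches an id in departments. Walk through each employee:
  - employee 1 (Eli): dept_id=3 -> matches Finance
  - employee 2 (Uma): dept_id=NULL, no match -> dropped
  - employee 3 (Mia): dept_id=4 -> matches Support
  - employee 4 (Leo): dept_id=2 -> matches Operations
  - employee 5 (Sam): dept_id=NULL, no match -> dropped
So 2 of 5 rows are dropped.

SQL:
SELECT a.name, b.name AS department
FROM employees a
INNER JOIN departments b ON a.dept_id = b.id

Result:
name | department
-----+-----------
Eli  | Finance   
Mia  | Support   
Leo  | Operations


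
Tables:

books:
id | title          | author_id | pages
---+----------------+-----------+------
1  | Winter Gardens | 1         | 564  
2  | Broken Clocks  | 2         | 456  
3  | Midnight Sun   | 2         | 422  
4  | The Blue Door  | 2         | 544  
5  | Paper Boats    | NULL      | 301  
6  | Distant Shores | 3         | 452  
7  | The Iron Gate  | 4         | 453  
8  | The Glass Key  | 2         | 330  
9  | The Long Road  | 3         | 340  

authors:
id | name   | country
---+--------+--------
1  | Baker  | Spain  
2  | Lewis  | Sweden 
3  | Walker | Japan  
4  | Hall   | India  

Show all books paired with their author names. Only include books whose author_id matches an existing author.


INNER JOIN keeps only books rows whose author_id matches an id in authors. Walk through each book:
  - book 1 (Winter Gardens): author_id=1 -> matches Baker
  - book 2 (Broken Clocks): author_id=2 -> matches Lewis
  - book 3 (Midnight Sun): author_id=2 -> matches Lewis
  - book 4 (The Blue Door): author_id=2 -> matches Lewis
  - book 5 (Paper Boats): author_id=NULL, no match -> dropped
  - book 6 (Distant Shores): author_id=3 -> matches Walker
  - book 7 (The Iron Gate): author_id=4 -> matches Hall
  - book 8 (The Glass Key): author_id=2 -> matches Lewis
  - book 9 (The Long Road): author_id=3 -> matches Walker
So 1 of 9 rows is dropped.

SQL:
SELECT a.title, b.name AS author
FROM books a
INNER JOIN authors b ON a.author_id = b.id

Result:
title          | author
---------------+-------
Winter Gardens | Baker 
Broken Clocks  | Lewis 
Midnight Sun   | Lewis 
The Blue Door  | Lewis 
Distant Shores | Walker
The Iron Gate  | Hall  
The Glass Key  | Lewis 
The Long Road  | Walker


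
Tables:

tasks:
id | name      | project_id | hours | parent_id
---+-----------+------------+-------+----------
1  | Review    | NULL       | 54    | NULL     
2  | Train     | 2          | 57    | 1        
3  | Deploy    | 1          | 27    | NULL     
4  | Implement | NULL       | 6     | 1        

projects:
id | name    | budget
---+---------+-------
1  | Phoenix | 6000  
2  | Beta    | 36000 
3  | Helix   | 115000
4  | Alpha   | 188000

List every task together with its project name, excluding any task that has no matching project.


INNER JOIN keeps only tasks rows whose project_id matches an id in projects. Walk through each task:
  - task 1 (Review): project_id=NULL, no match -> dropped
  - task 2 (Train): project_id=2 -> matches Beta
  - task 3 (Deploy): project_id=1 -> matches Phoenix
  - task 4 (Implement): project_id=NULL, no match -> dropped
So 2 of 4 rows are dropped.

SQL:
SELECT a.name, b.name AS project
FROM tasks a
INNER JOIN projects b ON a.project_id = b.id

Result:
name   | project
-------+--------
Train  | Beta   
Deploy | Phoenix


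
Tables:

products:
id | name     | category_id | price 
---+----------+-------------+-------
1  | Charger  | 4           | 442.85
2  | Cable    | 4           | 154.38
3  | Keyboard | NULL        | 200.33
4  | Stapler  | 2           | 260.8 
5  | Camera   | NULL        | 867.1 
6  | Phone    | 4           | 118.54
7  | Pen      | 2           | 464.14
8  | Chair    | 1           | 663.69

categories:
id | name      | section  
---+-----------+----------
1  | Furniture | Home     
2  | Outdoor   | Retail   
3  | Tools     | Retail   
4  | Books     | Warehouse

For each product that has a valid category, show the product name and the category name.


INNER JOIN keeps only products rows whose category_id matches an id in categories. Walk through each product:
  - product 1 (Charger): category_id=4 -> matches Books
  - product 2 (Cable): category_id=4 -> matches Books
  - product 3 (Keyboard): category_id=NULL, no match -> dropped
  - product 4 (Stapler): category_id=2 -> matches Outdoor
  - product 5 (Camera): category_id=NULL, no match -> dropped
  - product 6 (Phone): category_id=4 -> matches Books
  - product 7 (Pen): category_id=2 -> matches Outdoor
  - product 8 (Chair): category_id=1 -> matches Furniture
So 2 of 8 rows are dropped.

SQL:
SELECT a.name, b.name AS category
FROM products a
INNER JOIN categories b ON a.category_id = b.id

Result:
name    | category 
--------+----------
Charger | Books    
Cable   | Books    
Stapler | Outdoor  
Phone   | Books    
Pen     | Outdoor  
Chair   | Furniture


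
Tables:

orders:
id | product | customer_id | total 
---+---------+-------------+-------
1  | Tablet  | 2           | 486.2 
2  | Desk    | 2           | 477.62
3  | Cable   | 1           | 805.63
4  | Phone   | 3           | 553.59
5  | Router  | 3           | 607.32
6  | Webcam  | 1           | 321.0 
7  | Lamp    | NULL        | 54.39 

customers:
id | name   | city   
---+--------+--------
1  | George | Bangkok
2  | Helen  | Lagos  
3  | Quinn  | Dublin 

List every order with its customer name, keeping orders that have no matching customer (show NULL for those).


LEFT JOIN keeps every row from orders (the left table); where customer_id has no match in customers, the customer columns become NULL. Walk through each order:
  - order 1 (Tablet): customer_id=2 -> matches Helen
  - order 2 (Desk): customer_id=2 -> matches Helen
  - order 3 (Cable): customer_id=1 -> matches George
  - order 4 (Phone): customer_id=3 -> matches Quinn
  - order 5 (Router): customer_id=3 -> matches Quinn
  - order 6 (Webcam): customer_id=1 -> matches George
  - order 7 (Lamp): customer_id=NULL, no match -> kept with NULL
All 7 rows appear; 1 has NULL customer.

SQL:
SELECT a.product, b.name AS customer
FROM orders a
LEFT JOIN customers b ON a.customer_id = b.id

Result:
product | customer
--------+---------
Tablet  | Helen   
Desk    | Helen   
Cable   | George  
Phone   | Quinn   
Router  | Quinn   
Webcam  | George  
Lamp    | NULL    


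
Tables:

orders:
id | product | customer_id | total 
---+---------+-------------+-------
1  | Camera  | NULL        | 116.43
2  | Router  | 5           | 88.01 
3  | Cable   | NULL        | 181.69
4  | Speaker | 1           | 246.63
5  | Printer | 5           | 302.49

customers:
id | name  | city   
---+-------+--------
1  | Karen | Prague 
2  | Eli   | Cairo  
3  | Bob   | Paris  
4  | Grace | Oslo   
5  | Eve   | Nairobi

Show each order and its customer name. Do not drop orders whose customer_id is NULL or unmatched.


LEFT JOIN keeps every row from orders (the left table); where customer_id has no match in customers, the customer columns become NULL. Walk through each order:
  - order 1 (Camera): customer_id=NULL, no match -> kept with NULL
  - order 2 (Router): customer_id=5 -> matches Eve
  - order 3 (Cable): customer_id=NULL, no match -> kept with NULL
  - order 4 (Speaker): customer_id=1 -> matches Karen
  - order 5 (Printer): customer_id=5 -> matches Eve
All 5 rows appear; 2 have NULL customer.

SQL:
SELECT a.product, b.name AS customer
FROM orders a
LEFT JOIN customers b ON a.customer_id = b.id

Result:
product | customer
--------+---------
Camera  | NULL    
Router  | Eve     
Cable   | NULL    
Speaker | Karen   
Printer | Eve     


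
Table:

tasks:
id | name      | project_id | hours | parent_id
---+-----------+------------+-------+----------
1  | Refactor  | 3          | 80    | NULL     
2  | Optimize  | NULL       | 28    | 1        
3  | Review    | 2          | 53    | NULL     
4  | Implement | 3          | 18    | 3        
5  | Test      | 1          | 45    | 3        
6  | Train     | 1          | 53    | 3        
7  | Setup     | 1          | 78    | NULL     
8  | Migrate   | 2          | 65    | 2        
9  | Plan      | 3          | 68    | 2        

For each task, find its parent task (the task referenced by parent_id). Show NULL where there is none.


This is a self-join: tasks is joined to a second copy of itself, matching each row's parent_id to another row's id. Use LEFT JOIN so rows with parent_id=NULL are kept.
  - task 1 (Refactor): parent_id=NULL -> NULL
  - task 2 (Optimize): parent_id=1 -> Refactor
  - task 3 (Review): parent_id=NULL -> NULL
  - task 4 (Implement): parent_id=3 -> Review
  - task 5 (Test): parent_id=3 -> Review
  - task 6 (Train): parent_id=3 -> Review
  - task 7 (Setup): parent_id=NULL -> NULL
  - task 8 (Migrate): parent_id=2 -> Optimize
  - task 9 (Plan): parent_id=2 -> Optimize

SQL:
SELECT a.name AS item, b.name AS parent
FROM tasks a
LEFT JOIN tasks b ON a.parent_id = b.id

Result:
item      | parent  
----------+---------
Refactor  | NULL    
Optimize  | Refactor
Review    | NULL    
Implement | Review  
Test      | Review  
Train     | Review  
Setup     | NULL    
Migrate   | Optimize
Plan      | Optimize


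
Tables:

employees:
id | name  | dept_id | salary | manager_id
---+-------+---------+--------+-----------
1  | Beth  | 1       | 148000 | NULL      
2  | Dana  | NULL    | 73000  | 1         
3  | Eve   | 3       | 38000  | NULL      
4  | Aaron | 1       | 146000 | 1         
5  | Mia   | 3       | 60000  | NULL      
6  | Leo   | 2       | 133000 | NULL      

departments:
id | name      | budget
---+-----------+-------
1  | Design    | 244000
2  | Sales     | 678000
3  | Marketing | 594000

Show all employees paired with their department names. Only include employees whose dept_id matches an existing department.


INNER JOIN keeps only employees rows whose dept_id matches an id in departments. Walk through each employee:
  - employee 1 (Beth): dept_id=1 -> matches Design
  - employee 2 (Dana): dept_id=NULL, no match -> dropped
  - employee 3 (Eve): dept_id=3 -> matches Marketing
  - employee 4 (Aaron): dept_id=1 -> matches Design
  - employee 5 (Mia): dept_id=3 -> matches Marketing
  - employee 6 (Leo): dept_id=2 -> matches Sales
So 1 of 6 rows is dropped.

SQL:
SELECT a.name, b.name AS department
FROM employees a
INNER JOIN departments b ON a.dept_id = b.id

Result:
name  | department
------+-----------
Beth  | Design    
Eve   | Marketing 
Aaron | Design    
Mia   | Marketing 
Leo   | Sales     


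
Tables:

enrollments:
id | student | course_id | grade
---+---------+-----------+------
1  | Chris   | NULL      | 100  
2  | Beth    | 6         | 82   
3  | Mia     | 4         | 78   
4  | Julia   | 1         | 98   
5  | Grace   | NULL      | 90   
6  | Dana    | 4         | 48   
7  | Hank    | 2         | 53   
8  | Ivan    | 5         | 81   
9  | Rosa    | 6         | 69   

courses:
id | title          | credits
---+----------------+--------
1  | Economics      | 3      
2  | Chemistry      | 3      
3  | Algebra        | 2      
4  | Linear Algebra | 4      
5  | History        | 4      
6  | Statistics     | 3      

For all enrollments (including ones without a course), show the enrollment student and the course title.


LEFT JOIN keeps every row from enrollments (the left table); where course_id has no match in courses, the course columns become NULL. Walk through each enrollment:
  - enrollment 1 (Chris): course_id=NULL, no match -> kept with NULL
  - enrollment 2 (Beth): course_id=6 -> matches Statistics
  - enrollment 3 (Mia): course_id=4 -> matches Linear Algebra
  - enrollment 4 (Julia): course_id=1 -> matches Economics
  - enrollment 5 (Grace): course_id=NULL, no match -> kept with NULL
  - enrollment 6 (Dana): course_id=4 -> matches Linear Algebra
  - enrollment 7 (Hank): course_id=2 -> matches Chemistry
  - enrollment 8 (Ivan): course_id=5 -> matches History
  - enrollment 9 (Rosa): course_id=6 -> matches Statistics
All 9 rows appear; 2 have NULL course.

SQL:
SELECT a.student, b.title AS course
FROM enrollments a
LEFT JOIN courses b ON a.course_id = b.id

Result:
student | course        
--------+---------------
Chris   | NULL          
Beth    | Statistics    
Mia     | Linear Algebra
Julia   | Economics     
Grace   | NULL          
Dana    | Linear Algebra
Hank    | Chemistry     
Ivan    | History       
Rosa    | Statistics    


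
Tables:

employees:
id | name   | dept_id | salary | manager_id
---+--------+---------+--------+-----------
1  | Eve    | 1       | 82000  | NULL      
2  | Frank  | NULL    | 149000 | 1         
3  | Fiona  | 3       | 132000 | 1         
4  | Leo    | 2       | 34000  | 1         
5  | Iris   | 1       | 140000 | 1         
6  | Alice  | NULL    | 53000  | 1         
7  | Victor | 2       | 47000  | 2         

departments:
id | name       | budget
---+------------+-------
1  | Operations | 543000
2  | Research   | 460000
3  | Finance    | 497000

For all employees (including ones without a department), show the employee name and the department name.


LEFT JOIN keeps every row from employees (the left table); where dept_id has no match in departments, the department columns become NULL. Walk through each employee:
  - employee 1 (Eve): dept_id=1 -> matches Operations
  - employee 2 (Frank): dept_id=NULL, no match -> kept with NULL
  - employee 3 (Fiona): dept_id=3 -> matches Finance
  - employee 4 (Leo): dept_id=2 -> matches Research
  - employee 5 (Iris): dept_id=1 -> matches Operations
  - employee 6 (Alice): dept_id=NULL, no match -> kept with NULL
  - employee 7 (Victor): dept_id=2 -> matches Research
All 7 rows appear; 2 have NULL department.

SQL:
SELECT a.name, b.name AS department
FROM employees a
LEFT JOIN departments b ON a.dept_id = b.id

Result:
name   | department
-------+-----------
Eve    | Operations
Frank  | NULL      
Fiona  | Finance   
Leo    | Research  
Iris   | Operations
Alice  | NULL      
Victor | Research  


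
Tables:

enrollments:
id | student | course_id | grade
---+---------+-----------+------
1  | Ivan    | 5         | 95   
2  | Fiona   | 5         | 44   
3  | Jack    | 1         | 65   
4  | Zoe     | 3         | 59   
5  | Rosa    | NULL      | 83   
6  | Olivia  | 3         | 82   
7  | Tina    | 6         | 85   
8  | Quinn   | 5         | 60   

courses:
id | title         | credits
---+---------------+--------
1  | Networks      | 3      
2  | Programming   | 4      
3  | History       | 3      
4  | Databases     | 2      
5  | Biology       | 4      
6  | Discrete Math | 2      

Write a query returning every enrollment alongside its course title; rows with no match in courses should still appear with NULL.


LEFT JOIN keeps every row from enrollments (the left table); where course_id has no match in courses, the course columns become NULL. Walk through each enrollment:
  - enrollment 1 (Ivan): course_id=5 -> matches Biology
  - enrollment 2 (Fiona): course_id=5 -> matches Biology
  - enrollment 3 (Jack): course_id=1 -> matches Networks
  - enrollment 4 (Zoe): course_id=3 -> matches History
  - enrollment 5 (Rosa): course_id=NULL, no match -> kept with NULL
  - enrollment 6 (Olivia): course_id=3 -> matches History
  - enrollment 7 (Tina): course_id=6 -> matches Discrete Math
  - enrollment 8 (Quinn): course_id=5 -> matches Biology
All 8 rows appear; 1 has NULL course.

SQL:
SELECT a.student, b.title AS course
FROM enrollments a
LEFT JOIN courses b ON a.course_id = b.id

Result:
student | course       
--------+--------------
Ivan    | Biology      
Fiona   | Biology      
Jack    | Networks     
Zoe     | History      
Rosa    | NULL         
Olivia  | History      
Tina    | Discrete Math
Quinn   | Biology      


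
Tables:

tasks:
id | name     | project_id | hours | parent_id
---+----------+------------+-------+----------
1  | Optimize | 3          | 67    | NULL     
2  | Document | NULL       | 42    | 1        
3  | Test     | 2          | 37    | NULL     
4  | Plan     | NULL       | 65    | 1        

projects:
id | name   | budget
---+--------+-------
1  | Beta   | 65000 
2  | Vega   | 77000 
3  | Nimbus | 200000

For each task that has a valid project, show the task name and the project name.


INNER JOIN keeps only tasks rows whose project_id matches an id in projects. Walk through each task:
  - task 1 (Optimize): project_id=3 -> matches Nimbus
  - task 2 (Document): project_id=NULL, no match -> dropped
  - task 3 (Test): project_id=2 -> matches Vega
  - task 4 (Plan): project_id=NULL, no match -> dropped
So 2 of 4 rows are dropped.

SQL:
SELECT a.name, b.name AS project
FROM tasks a
INNER JOIN projects b ON a.project_id = b.id

Result:
name     | project
---------+--------
Optimize | Nimbus 
Test     | Vega   
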